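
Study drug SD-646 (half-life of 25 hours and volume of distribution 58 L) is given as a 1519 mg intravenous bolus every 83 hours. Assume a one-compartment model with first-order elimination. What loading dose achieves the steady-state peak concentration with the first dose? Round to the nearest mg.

f = (1/2)^(83/25) ≈ 0.100134; accumulation ratio R = 1/(1−f) ≈ 1.11128.
Loading dose to hit Cmax,ss on first dose: D_load = D_maint·R ≈ 1519 × 1.11128 ≈ 1688.03 mg.

1688 mg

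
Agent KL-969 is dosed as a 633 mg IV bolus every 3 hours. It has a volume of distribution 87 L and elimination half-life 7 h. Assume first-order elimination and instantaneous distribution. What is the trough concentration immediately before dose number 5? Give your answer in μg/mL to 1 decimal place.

14.6 μg/mL

f = (1/2)^(τ/t½) = (1/2)^(3/7) ≈ 0.7430.
C₀ = D/Vd = 633/87 ≈ 7.276 μg/mL.
Before the 5th dose, 4 doses have been given. Superposition: Cmin = C₀·(f + f² + … + f^4).
≈ 7.276 × (0.7430 + 0.5520 + 0.4102 + 0.3048) ≈ 7.276 × 2.0100 ≈ 14.625 μg/mL.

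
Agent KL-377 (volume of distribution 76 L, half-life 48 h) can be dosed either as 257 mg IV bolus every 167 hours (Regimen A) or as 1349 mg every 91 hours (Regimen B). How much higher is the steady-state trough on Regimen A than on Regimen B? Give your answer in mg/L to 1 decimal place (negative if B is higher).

-6.2 mg/L

Regimen A: f = (1/2)^(167/48) ≈ 0.0897; Cmin,ss = (257/76)·f/(1−f) ≈ 0.333 mg/L.
Regimen B: f = (1/2)^(91/48) ≈ 0.2687; Cmin,ss = (1349/76)·f/(1−f) ≈ 6.522 mg/L.
Difference ≈ 0.333 − 6.522 ≈ -6.189 mg/L.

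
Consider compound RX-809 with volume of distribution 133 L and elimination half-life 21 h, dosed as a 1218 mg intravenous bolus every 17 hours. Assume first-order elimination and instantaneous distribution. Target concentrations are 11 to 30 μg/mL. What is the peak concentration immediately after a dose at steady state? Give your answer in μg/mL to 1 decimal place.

21.3 μg/mL

τ/t½ = 17/21 ≈ 0.80952, so fraction remaining f = (1/2)^(17/21) ≈ 0.5706.
Accumulation ratio R = 1/(1 − f) ≈ 1/0.4294 ≈ 2.3288.
Single-dose peak C₀ = D/Vd = 1218/133 ≈ 9.158 μg/mL.
Steady-state peak Cmax,ss = C₀·R ≈ 9.158 × 2.3288 ≈ 21.327 μg/mL.
Peak 21.3 μg/mL vs MTC 30 μg/mL: below toxic threshold.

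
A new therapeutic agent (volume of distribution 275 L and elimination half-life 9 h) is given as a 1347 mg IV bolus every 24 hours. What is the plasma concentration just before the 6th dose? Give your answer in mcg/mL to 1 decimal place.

f = (1/2)^(τ/t½) = (1/2)^(24/9) ≈ 0.1575.
C₀ = D/Vd = 1347/275 ≈ 4.898 mcg/mL.
Before the 6th dose, 5 doses have been given. Superposition: Cmin = C₀·(f + f² + … + f^5).
≈ 4.898 × (0.1575 + 0.0248 + 0.0039 + 0.0006 + 0.0001) ≈ 4.898 × 0.1869 ≈ 0.915 mcg/mL.

0.9 mcg/mL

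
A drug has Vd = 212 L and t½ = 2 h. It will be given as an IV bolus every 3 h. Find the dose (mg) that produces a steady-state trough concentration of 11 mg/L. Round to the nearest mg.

τ/t½ = 3/2 ≈ 1.5, so f = (1/2)^(3/2) ≈ 0.353553.
Cmin,ss = (D/Vd)·f/(1−f), so D = Cmin,ss·Vd·(1−f)/f.
D = 11 × 212 × (1−f)/f ≈ 11 × 212 × 1.82843 ≈ 4263.90 mg.

4264 mg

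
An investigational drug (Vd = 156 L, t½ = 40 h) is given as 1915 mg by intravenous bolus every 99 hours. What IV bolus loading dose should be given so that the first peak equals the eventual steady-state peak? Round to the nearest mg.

2335 mg

f = (1/2)^(99/40) ≈ 0.179867; accumulation ratio R = 1/(1−f) ≈ 1.21931.
Loading dose to hit Cmax,ss on first dose: D_load = D_maint·R ≈ 1915 × 1.21931 ≈ 2334.98 mg.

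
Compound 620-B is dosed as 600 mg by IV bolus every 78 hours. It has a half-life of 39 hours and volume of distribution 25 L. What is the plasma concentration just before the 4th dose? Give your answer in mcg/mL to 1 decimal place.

7.9 mcg/mL

f = (1/2)^(τ/t½) = (1/2)^(78/39) ≈ 0.2500.
C₀ = D/Vd = 600/25 ≈ 24.000 mcg/mL.
Before the 4th dose, 3 doses have been given. Superposition: Cmin = C₀·(f + f² + … + f^3).
≈ 24.000 × (0.2500 + 0.0625 + 0.0156) ≈ 24.000 × 0.3281 ≈ 7.874 mcg/mL.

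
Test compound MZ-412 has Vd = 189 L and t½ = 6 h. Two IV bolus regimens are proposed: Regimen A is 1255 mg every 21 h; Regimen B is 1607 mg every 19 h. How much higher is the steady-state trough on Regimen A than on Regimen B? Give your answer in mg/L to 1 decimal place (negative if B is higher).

-0.4 mg/L

Regimen A: f = (1/2)^(21/6) ≈ 0.0884; Cmin,ss = (1255/189)·f/(1−f) ≈ 0.644 mg/L.
Regimen B: f = (1/2)^(19/6) ≈ 0.1114; Cmin,ss = (1607/189)·f/(1−f) ≈ 1.066 mg/L.
Difference ≈ 0.644 − 1.066 ≈ -0.422 mg/L.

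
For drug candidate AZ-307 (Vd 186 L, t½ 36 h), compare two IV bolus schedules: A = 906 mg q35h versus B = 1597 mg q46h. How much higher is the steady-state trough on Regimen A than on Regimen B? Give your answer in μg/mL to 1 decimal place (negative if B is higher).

Regimen A: f = (1/2)^(35/36) ≈ 0.5097; Cmin,ss = (906/186)·f/(1−f) ≈ 5.064 μg/mL.
Regimen B: f = (1/2)^(46/36) ≈ 0.4124; Cmin,ss = (1597/186)·f/(1−f) ≈ 6.026 μg/mL.
Difference ≈ 5.064 − 6.026 ≈ -0.962 μg/mL.

-1.0 μg/mL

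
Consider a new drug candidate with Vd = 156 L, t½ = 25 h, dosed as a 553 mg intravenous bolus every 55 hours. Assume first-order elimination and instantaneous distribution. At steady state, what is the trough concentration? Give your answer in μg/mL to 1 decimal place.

1.0 μg/mL

τ/t½ = 55/25 ≈ 2.2, so fraction remaining f = (1/2)^(55/25) ≈ 0.2176.
Accumulation ratio R = 1/(1 − f) ≈ 1/0.7824 ≈ 1.2781.
Single-dose peak C₀ = D/Vd = 553/156 ≈ 3.545 μg/mL.
Steady-state peak Cmax,ss = C₀·R ≈ 3.545 × 1.2781 ≈ 4.531 μg/mL.
Steady-state trough Cmin,ss = Cmax,ss·f ≈ 4.531 × 0.2176 ≈ 0.986 μg/mL.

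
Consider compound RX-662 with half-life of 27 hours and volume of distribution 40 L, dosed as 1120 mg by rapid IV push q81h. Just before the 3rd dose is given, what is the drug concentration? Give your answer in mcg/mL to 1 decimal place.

f = (1/2)^(τ/t½) = (1/2)^(81/27) ≈ 0.1250.
C₀ = D/Vd = 1120/40 ≈ 28.000 mcg/mL.
Before the 3rd dose, 2 doses have been given. Superposition: Cmin = C₀·(f + f²).
≈ 28.000 × (0.1250 + 0.0156) ≈ 28.000 × 0.1406 ≈ 3.937 mcg/mL.

3.9 mcg/mL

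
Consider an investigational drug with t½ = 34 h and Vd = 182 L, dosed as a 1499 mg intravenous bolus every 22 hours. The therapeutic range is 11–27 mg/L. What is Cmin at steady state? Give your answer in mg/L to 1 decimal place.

14.6 mg/L

k = ln2/t½ = ln2/34 ≈ 0.020387 h⁻¹; fraction remaining f = e^(−kτ) = e^(−0.020387×22) ≈ 0.6386.
Accumulation ratio R = 1/(1 − f) ≈ 1/0.3614 ≈ 2.7670.
Each bolus raises the concentration by D/Vd = 1499/182 ≈ 8.236 mg/L.
Steady-state peak Cmax,ss = C₀·R ≈ 8.236 × 2.7670 ≈ 22.789 mg/L.
Steady-state trough Cmin,ss = Cmax,ss·f ≈ 22.789 × 0.6386 ≈ 14.553 mg/L.
Trough 14.6 mg/L vs MEC 11 mg/L: adequate.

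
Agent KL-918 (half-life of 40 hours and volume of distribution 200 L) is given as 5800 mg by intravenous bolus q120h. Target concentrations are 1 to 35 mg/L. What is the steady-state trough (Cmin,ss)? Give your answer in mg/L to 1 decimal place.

4.1 mg/L

τ = 120 h = 3 half-lives, so f = (1/2)^3 = 0.125.
Accumulation ratio R = 1/(1 − f) = 1/0.875 = 8/7.
Single-dose peak C₀ = D/Vd = 5800/200 = 29 mg/L.
Steady-state peak Cmax,ss = C₀·R = 29 × 8/7 ≈ 33.143 mg/L.
Steady-state trough Cmin,ss = Cmax,ss·f ≈ 33.143 × 0.125 ≈ 4.143 mg/L.
Trough 4.1 mg/L vs MEC 1 mg/L: adequate.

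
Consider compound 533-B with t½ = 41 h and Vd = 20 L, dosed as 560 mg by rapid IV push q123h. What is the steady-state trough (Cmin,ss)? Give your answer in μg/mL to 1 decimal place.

The dosing interval is 3 half-lives, so f = 2^(−3) = 0.125.
Accumulation ratio R = 1/(1 − f) = 1/0.875 = 8/7.
Single-dose peak C₀ = D/Vd = 560/20 = 28 μg/mL.
Steady-state peak Cmax,ss = C₀·R = 28 × 8/7 ≈ 32.000 μg/mL.
Steady-state trough Cmin,ss = Cmax,ss·f ≈ 32.000 × 0.125 ≈ 4.000 μg/mL.

4.0 μg/mL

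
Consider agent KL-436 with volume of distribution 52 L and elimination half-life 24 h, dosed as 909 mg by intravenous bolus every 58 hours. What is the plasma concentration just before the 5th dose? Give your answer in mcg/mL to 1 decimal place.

f = (1/2)^(τ/t½) = (1/2)^(58/24) ≈ 0.1873.
C₀ = D/Vd = 909/52 ≈ 17.481 mcg/mL.
Before the 5th dose, 4 doses have been given. Superposition: Cmin = C₀·(f + f² + … + f^4).
≈ 17.481 × (0.1873 + 0.0351 + 0.0066 + 0.0012) ≈ 17.481 × 0.2302 ≈ 4.024 mcg/mL.

4.0 mcg/mL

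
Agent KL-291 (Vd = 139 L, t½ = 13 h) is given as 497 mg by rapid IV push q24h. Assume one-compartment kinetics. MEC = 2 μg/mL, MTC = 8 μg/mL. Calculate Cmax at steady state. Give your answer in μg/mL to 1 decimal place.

Over one 24-h interval, 24/13 ≈ 1.8462 half-lives elapse, leaving f ≈ 0.2781 of each dose.
At steady state, accumulation factor R = 1/(1 − e^(−kτ)) ≈ 1.3852.
Single-dose peak C₀ = D/Vd = 497/139 ≈ 3.576 μg/mL.
Steady-state peak Cmax,ss = C₀·R ≈ 3.576 × 1.3852 ≈ 4.953 μg/mL.
Peak 5.0 μg/mL vs MTC 8 μg/mL: below toxic threshold.

5.0 μg/mL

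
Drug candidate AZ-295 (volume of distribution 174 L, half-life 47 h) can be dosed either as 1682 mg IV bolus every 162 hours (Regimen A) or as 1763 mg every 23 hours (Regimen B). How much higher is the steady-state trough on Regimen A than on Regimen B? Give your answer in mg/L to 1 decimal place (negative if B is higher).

-24.1 mg/L

Regimen A: f = (1/2)^(162/47) ≈ 0.0917; Cmin,ss = (1682/174)·f/(1−f) ≈ 0.976 mg/L.
Regimen B: f = (1/2)^(23/47) ≈ 0.7123; Cmin,ss = (1763/174)·f/(1−f) ≈ 25.086 mg/L.
Difference ≈ 0.976 − 25.086 ≈ -24.110 mg/L.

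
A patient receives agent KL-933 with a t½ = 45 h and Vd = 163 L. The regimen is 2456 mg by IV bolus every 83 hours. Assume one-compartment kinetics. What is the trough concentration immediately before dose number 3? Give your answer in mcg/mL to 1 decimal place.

f = (1/2)^(τ/t½) = (1/2)^(83/45) ≈ 0.2785.
C₀ = D/Vd = 2456/163 ≈ 15.067 mcg/mL.
Before the 3rd dose, 2 doses have been given. Superposition: Cmin = C₀·(f + f²).
≈ 15.067 × (0.2785 + 0.0776) ≈ 15.067 × 0.3561 ≈ 5.365 mcg/mL.

5.4 mcg/mL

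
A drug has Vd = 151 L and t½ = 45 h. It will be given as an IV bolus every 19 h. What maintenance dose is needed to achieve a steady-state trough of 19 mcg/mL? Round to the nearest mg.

τ/t½ = 19/45 ≈ 0.42222, so f = (1/2)^(19/45) ≈ 0.746274.
Cmin,ss = (D/Vd)·f/(1−f), so D = Cmin,ss·Vd·(1−f)/f.
D = 19 × 151 × (1−f)/f ≈ 19 × 151 × 0.33999 ≈ 975.43 mg.

975 mg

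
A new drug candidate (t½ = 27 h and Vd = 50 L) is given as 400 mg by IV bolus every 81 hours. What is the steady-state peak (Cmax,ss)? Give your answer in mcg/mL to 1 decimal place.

9.1 mcg/mL

τ = 81 h = 3 half-lives, so f = (1/2)^3 = 0.125.
At steady state, R = 1/(1 − 0.125) = 8/7.
Single-dose peak C₀ = D/Vd = 400/50 = 8 mcg/mL.
Steady-state peak Cmax,ss = C₀·R = 8 × 8/7 ≈ 9.143 mcg/mL.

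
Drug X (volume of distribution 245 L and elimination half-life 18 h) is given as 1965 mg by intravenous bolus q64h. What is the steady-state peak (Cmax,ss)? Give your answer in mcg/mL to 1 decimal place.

8.8 mcg/mL

Over one 64-h interval, 64/18 ≈ 3.5556 half-lives elapse, leaving f ≈ 0.0850 of each dose.
At steady state, accumulation factor R = 1/(1 − e^(−kτ)) ≈ 1.0929.
Single-dose peak C₀ = D/Vd = 1965/245 ≈ 8.020 mcg/mL.
Steady-state peak Cmax,ss = C₀·R ≈ 8.020 × 1.0929 ≈ 8.765 mcg/mL.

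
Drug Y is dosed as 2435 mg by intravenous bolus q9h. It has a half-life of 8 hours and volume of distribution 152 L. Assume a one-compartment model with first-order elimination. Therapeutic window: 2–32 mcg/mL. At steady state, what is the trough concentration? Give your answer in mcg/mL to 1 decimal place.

τ/t½ = 9/8 ≈ 1.125, so fraction remaining f = (1/2)^(9/8) ≈ 0.4585.
Each bolus raises the concentration by D/Vd = 2435/152 ≈ 16.020 mcg/mL.
Steady-state trough Cmin,ss = C₀·f/(1−f) ≈ 16.020 × 0.4585/0.5415 ≈ 13.564 mcg/mL.
Trough 13.6 mcg/mL vs MEC 2 mcg/mL: adequate.

13.6 mcg/mL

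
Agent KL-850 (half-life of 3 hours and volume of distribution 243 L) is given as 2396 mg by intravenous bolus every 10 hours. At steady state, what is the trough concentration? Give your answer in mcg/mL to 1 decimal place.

Over one 10-h interval, 10/3 ≈ 3.3333 half-lives elapse, leaving f ≈ 0.0992 of each dose.
Accumulation ratio R = 1/(1 − f) ≈ 1/0.9008 ≈ 1.1101.
Single-dose peak C₀ = D/Vd = 2396/243 ≈ 9.860 mcg/mL.
Steady-state peak Cmax,ss = C₀·R ≈ 9.860 × 1.1101 ≈ 10.946 mcg/mL.
One interval later, Cmin,ss = Cmax,ss·e^(−kτ) ≈ 10.946 × 0.0992 ≈ 1.086 mcg/mL.

1.1 mcg/mL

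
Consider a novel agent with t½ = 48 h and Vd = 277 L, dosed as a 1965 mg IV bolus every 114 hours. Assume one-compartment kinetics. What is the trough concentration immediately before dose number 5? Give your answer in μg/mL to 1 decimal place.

f = (1/2)^(τ/t½) = (1/2)^(114/48) ≈ 0.1928.
C₀ = D/Vd = 1965/277 ≈ 7.094 μg/mL.
Before the 5th dose, 4 doses have been given. Superposition: Cmin = C₀·(f + f² + … + f^4).
≈ 7.094 × (0.1928 + 0.0372 + 0.0072 + 0.0014) ≈ 7.094 × 0.2386 ≈ 1.693 μg/mL.

1.7 μg/mL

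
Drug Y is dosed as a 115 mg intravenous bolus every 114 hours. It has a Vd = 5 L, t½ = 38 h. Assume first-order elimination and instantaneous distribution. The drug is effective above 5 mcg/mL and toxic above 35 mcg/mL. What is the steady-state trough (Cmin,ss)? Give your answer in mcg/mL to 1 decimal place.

The dosing interval is 3 half-lives, so f = 2^(−3) = 0.125.
At steady state, R = 1/(1 − 0.125) = 8/7.
Single-dose peak C₀ = D/Vd = 115/5 = 23 mcg/mL.
Steady-state peak Cmax,ss = C₀·R = 23 × 8/7 ≈ 26.286 mcg/mL.
Steady-state trough Cmin,ss = Cmax,ss·f ≈ 26.286 × 0.125 ≈ 3.286 mcg/mL.
Trough 3.3 mcg/mL vs MEC 5 mcg/mL: subtherapeutic.

3.3 mcg/mL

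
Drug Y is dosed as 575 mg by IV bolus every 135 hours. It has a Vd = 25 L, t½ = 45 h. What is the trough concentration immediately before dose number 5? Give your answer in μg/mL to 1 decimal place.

3.3 μg/mL

f = (1/2)^(τ/t½) = (1/2)^(135/45) ≈ 0.1250.
C₀ = D/Vd = 575/25 ≈ 23.000 μg/mL.
Before the 5th dose, 4 doses have been given. Superposition: Cmin = C₀·(f + f² + … + f^4).
≈ 23.000 × (0.1250 + 0.0156 + 0.0020 + 0.0002) ≈ 23.000 × 0.1428 ≈ 3.284 μg/mL.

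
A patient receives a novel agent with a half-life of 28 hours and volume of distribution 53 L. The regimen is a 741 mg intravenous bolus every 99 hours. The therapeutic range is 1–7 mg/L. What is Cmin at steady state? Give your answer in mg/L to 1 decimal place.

k = ln2/t½ = ln2/28 ≈ 0.024755 h⁻¹; fraction remaining f = e^(−kτ) = e^(−0.024755×99) ≈ 0.0862.
At steady state, accumulation factor R = 1/(1 − e^(−kτ)) ≈ 1.0943.
Each bolus raises the concentration by D/Vd = 741/53 ≈ 13.981 mg/L.
Cmax,ss = C₀/(1 − f) ≈ 13.981/0.9138 ≈ 15.300 mg/L.
One interval later, Cmin,ss = Cmax,ss·e^(−kτ) ≈ 15.300 × 0.0862 ≈ 1.319 mg/L.
Trough 1.3 mg/L vs MEC 1 mg/L: adequate.

1.3 mg/L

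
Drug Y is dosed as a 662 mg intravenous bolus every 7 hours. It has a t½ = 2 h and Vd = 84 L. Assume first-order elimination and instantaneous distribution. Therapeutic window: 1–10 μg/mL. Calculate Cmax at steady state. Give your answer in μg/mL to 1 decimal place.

8.6 μg/mL

k = ln2/t½ = ln2/2 ≈ 0.346574 h⁻¹; fraction remaining f = e^(−kτ) = e^(−0.346574×7) ≈ 0.0884.
At steady state, accumulation factor R = 1/(1 − e^(−kτ)) ≈ 1.0970.
Each bolus raises the concentration by D/Vd = 662/84 ≈ 7.881 μg/mL.
Cmax,ss = C₀/(1 − f) ≈ 7.881/0.9116 ≈ 8.645 μg/mL.
Peak 8.6 μg/mL vs MTC 10 μg/mL: below toxic threshold.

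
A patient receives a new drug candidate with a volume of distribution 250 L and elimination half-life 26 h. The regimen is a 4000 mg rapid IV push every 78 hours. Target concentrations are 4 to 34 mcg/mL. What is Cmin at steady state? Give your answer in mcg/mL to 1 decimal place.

2.3 mcg/mL

τ = 78 h = 3 half-lives, so f = (1/2)^3 = 0.125.
Accumulation ratio R = 1/(1 − f) = 1/0.875 = 8/7.
Single-dose peak C₀ = D/Vd = 4000/250 = 16 mcg/mL.
Steady-state peak Cmax,ss = C₀·R = 16 × 8/7 ≈ 18.286 mcg/mL.
Steady-state trough Cmin,ss = Cmax,ss·f ≈ 18.286 × 0.125 ≈ 2.286 mcg/mL.
Trough 2.3 mcg/mL vs MEC 4 mcg/mL: subtherapeutic.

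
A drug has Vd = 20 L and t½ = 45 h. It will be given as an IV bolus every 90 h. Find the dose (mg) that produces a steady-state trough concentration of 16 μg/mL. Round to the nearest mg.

τ/t½ = 90/45 ≈ 2, so f = (1/2)^(90/45) ≈ 0.250000.
Cmin,ss = (D/Vd)·f/(1−f), so D = Cmin,ss·Vd·(1−f)/f.
D = 16 × 20 × (1−f)/f ≈ 16 × 20 × 3.00000 ≈ 960.00 mg.

960 mg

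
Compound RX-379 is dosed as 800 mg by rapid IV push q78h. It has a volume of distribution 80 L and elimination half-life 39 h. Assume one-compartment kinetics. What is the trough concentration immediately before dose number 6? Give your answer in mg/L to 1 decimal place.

f = (1/2)^(τ/t½) = (1/2)^(78/39) ≈ 0.2500.
C₀ = D/Vd = 800/80 ≈ 10.000 mg/L.
Before the 6th dose, 5 doses have been given. Superposition: Cmin = C₀·(f + f² + … + f^5).
≈ 10.000 × (0.2500 + 0.0625 + 0.0156 + 0.0039 + 0.0010) ≈ 10.000 × 0.3330 ≈ 3.330 mg/L.

3.3 mg/L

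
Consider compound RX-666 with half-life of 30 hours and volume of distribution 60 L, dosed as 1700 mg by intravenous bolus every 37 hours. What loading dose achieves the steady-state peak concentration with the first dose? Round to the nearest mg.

2958 mg

f = (1/2)^(37/30) ≈ 0.425334; accumulation ratio R = 1/(1−f) ≈ 1.74014.
Loading dose to hit Cmax,ss on first dose: D_load = D_maint·R ≈ 1700 × 1.74014 ≈ 2958.24 mg.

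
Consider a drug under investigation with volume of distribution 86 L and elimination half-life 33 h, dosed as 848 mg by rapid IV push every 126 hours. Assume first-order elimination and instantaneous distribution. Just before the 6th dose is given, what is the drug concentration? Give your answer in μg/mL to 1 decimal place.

0.8 μg/mL

f = (1/2)^(τ/t½) = (1/2)^(126/33) ≈ 0.0709.
C₀ = D/Vd = 848/86 ≈ 9.860 μg/mL.
Before the 6th dose, 5 doses have been given. Superposition: Cmin = C₀·(f + f² + … + f^5).
≈ 9.860 × (0.0709 + 0.0050 + 0.0004 + 0.0000 + 0.0000) ≈ 9.860 × 0.0763 ≈ 0.752 μg/mL.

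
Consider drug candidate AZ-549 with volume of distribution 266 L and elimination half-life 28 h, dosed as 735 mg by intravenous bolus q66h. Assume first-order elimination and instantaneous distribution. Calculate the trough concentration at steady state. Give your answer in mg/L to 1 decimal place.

0.7 mg/L

τ/t½ = 66/28 ≈ 2.3571, so fraction remaining f = (1/2)^(66/28) ≈ 0.1952.
Single-dose peak C₀ = D/Vd = 735/266 ≈ 2.763 mg/L.
Steady-state trough Cmin,ss = C₀·f/(1−f) ≈ 2.763 × 0.1952/0.8048 ≈ 0.670 mg/L.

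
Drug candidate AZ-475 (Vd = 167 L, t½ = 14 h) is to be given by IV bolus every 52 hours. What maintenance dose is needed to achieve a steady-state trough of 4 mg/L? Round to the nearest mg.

τ/t½ = 52/14 ≈ 3.7143, so f = (1/2)^(52/14) ≈ 0.076188.
Cmin,ss = (D/Vd)·f/(1−f), so D = Cmin,ss·Vd·(1−f)/f.
D = 4 × 167 × (1−f)/f ≈ 4 × 167 × 12.12543 ≈ 8099.79 mg.

8100 mg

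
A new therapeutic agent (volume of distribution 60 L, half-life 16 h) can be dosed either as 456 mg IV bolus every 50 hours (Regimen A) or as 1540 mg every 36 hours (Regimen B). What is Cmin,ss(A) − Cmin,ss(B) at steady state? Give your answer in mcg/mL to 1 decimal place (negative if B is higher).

-5.8 mcg/mL

Regimen A: f = (1/2)^(50/16) ≈ 0.1146; Cmin,ss = (456/60)·f/(1−f) ≈ 0.984 mcg/mL.
Regimen B: f = (1/2)^(36/16) ≈ 0.2102; Cmin,ss = (1540/60)·f/(1−f) ≈ 6.831 mcg/mL.
Difference ≈ 0.984 − 6.831 ≈ -5.847 mcg/mL.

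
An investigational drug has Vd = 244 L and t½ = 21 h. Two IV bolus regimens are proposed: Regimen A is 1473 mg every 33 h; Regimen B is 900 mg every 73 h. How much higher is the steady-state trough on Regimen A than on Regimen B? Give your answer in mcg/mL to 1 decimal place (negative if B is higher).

Regimen A: f = (1/2)^(33/21) ≈ 0.3365; Cmin,ss = (1473/244)·f/(1−f) ≈ 3.062 mcg/mL.
Regimen B: f = (1/2)^(73/21) ≈ 0.0899; Cmin,ss = (900/244)·f/(1−f) ≈ 0.364 mcg/mL.
Difference ≈ 3.062 − 0.364 ≈ 2.698 mcg/mL.

2.7 mcg/mL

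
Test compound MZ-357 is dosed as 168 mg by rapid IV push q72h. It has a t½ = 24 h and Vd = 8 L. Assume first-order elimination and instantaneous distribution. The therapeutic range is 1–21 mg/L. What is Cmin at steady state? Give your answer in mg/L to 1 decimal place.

3.0 mg/L

τ = 72 h = 3 half-lives, so f = (1/2)^3 = 0.125.
Accumulation ratio R = 1/(1 − f) = 1/0.875 = 8/7.
Single-dose peak C₀ = D/Vd = 168/8 = 21 mg/L.
Steady-state peak Cmax,ss = C₀·R = 21 × 8/7 ≈ 24.000 mg/L.
Steady-state trough Cmin,ss = Cmax,ss·f ≈ 24.000 × 0.125 ≈ 3.000 mg/L.
Trough 3.0 mg/L vs MEC 1 mg/L: adequate.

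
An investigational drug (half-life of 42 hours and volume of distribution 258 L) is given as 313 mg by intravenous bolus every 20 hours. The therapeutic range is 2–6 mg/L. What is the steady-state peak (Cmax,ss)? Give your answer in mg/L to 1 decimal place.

Over one 20-h interval, 20/42 ≈ 0.47619 half-lives elapse, leaving f ≈ 0.7189 of each dose.
At steady state, accumulation factor R = 1/(1 − e^(−kτ)) ≈ 3.5575.
Single-dose peak C₀ = D/Vd = 313/258 ≈ 1.213 mg/L.
Steady-state peak Cmax,ss = C₀·R ≈ 1.213 × 3.5575 ≈ 4.315 mg/L.
Peak 4.3 mg/L vs MTC 6 mg/L: below toxic threshold.

4.3 mg/L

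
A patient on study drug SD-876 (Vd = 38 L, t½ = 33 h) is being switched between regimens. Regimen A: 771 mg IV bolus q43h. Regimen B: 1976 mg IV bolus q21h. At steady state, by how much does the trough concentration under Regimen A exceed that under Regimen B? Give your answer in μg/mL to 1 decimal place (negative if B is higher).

-80.0 μg/mL

Regimen A: f = (1/2)^(43/33) ≈ 0.4053; Cmin,ss = (771/38)·f/(1−f) ≈ 13.828 μg/mL.
Regimen B: f = (1/2)^(21/33) ≈ 0.6433; Cmin,ss = (1976/38)·f/(1−f) ≈ 93.781 μg/mL.
Difference ≈ 13.828 − 93.781 ≈ -79.953 μg/mL.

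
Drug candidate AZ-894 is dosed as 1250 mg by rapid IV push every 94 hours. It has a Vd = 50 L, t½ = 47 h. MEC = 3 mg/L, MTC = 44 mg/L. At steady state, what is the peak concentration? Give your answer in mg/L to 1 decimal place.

τ = 94 h = 2 half-lives, so f = (1/2)^2 = 0.25.
Accumulation ratio R = 1/(1 − f) = 1/0.75 = 4/3.
Single-dose peak C₀ = D/Vd = 1250/50 = 25 mg/L.
Steady-state peak Cmax,ss = C₀·R = 25 × 4/3 ≈ 33.333 mg/L.
Peak 33.3 mg/L vs MTC 44 mg/L: below toxic threshold.

33.3 mg/L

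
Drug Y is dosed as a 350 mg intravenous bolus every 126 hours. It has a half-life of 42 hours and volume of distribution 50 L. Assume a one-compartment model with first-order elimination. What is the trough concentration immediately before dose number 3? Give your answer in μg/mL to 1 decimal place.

1.0 μg/mL

f = (1/2)^(τ/t½) = (1/2)^(126/42) ≈ 0.1250.
C₀ = D/Vd = 350/50 ≈ 7.000 μg/mL.
Before the 3rd dose, 2 doses have been given. Superposition: Cmin = C₀·(f + f²).
≈ 7.000 × (0.1250 + 0.0156) ≈ 7.000 × 0.1406 ≈ 0.984 μg/mL.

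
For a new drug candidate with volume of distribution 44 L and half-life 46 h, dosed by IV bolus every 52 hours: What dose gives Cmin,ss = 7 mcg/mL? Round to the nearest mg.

366 mg

τ/t½ = 52/46 ≈ 1.1304, so f = (1/2)^(52/46) ≈ 0.456778.
Cmin,ss = (D/Vd)·f/(1−f), so D = Cmin,ss·Vd·(1−f)/f.
D = 7 × 44 × (1−f)/f ≈ 7 × 44 × 1.18925 ≈ 366.29 mg.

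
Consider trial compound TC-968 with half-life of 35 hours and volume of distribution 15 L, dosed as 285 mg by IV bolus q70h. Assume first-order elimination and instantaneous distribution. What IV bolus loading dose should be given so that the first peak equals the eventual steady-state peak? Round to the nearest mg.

380 mg

f = (1/2)^(70/35) ≈ 0.250000; accumulation ratio R = 1/(1−f) ≈ 1.33333.
Loading dose to hit Cmax,ss on first dose: D_load = D_maint·R ≈ 285 × 1.33333 ≈ 380.00 mg.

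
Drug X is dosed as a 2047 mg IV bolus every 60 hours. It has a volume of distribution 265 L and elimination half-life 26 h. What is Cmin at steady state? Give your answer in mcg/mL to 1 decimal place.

2.0 mcg/mL

k = ln2/t½ = ln2/26 ≈ 0.026660 h⁻¹; fraction remaining f = e^(−kτ) = e^(−0.026660×60) ≈ 0.2020.
At steady state, accumulation factor R = 1/(1 − e^(−kτ)) ≈ 1.2531.
Single-dose peak C₀ = D/Vd = 2047/265 ≈ 7.725 mcg/mL.
Cmax,ss = C₀/(1 − f) ≈ 7.725/0.7980 ≈ 9.680 mcg/mL.
One interval later, Cmin,ss = Cmax,ss·e^(−kτ) ≈ 9.680 × 0.2020 ≈ 1.955 mcg/mL.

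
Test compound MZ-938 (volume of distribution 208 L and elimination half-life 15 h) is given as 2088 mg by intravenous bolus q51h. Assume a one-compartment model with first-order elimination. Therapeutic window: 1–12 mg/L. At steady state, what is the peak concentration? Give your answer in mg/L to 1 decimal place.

Over one 51-h interval, 51/15 ≈ 3.4 half-lives elapse, leaving f ≈ 0.0947 of each dose.
At steady state, accumulation factor R = 1/(1 − e^(−kτ)) ≈ 1.1046.
Single-dose peak C₀ = D/Vd = 2088/208 ≈ 10.038 mg/L.
Steady-state peak Cmax,ss = C₀·R ≈ 10.038 × 1.1046 ≈ 11.088 mg/L.
Peak 11.1 mg/L vs MTC 12 mg/L: below toxic threshold.

11.1 mg/L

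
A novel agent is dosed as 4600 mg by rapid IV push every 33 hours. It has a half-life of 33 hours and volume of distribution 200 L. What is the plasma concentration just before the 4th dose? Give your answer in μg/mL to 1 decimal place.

20.1 μg/mL

f = (1/2)^(τ/t½) = (1/2)^(33/33) ≈ 0.5000.
C₀ = D/Vd = 4600/200 ≈ 23.000 μg/mL.
Before the 4th dose, 3 doses have been given. Superposition: Cmin = C₀·(f + f² + … + f^3).
≈ 23.000 × (0.5000 + 0.2500 + 0.1250) ≈ 23.000 × 0.8750 ≈ 20.125 μg/mL.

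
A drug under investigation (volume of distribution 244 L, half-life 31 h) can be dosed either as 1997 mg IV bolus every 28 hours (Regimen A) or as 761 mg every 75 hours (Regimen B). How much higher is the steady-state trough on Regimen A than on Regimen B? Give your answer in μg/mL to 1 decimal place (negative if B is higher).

8.7 μg/mL

Regimen A: f = (1/2)^(28/31) ≈ 0.5347; Cmin,ss = (1997/244)·f/(1−f) ≈ 9.405 μg/mL.
Regimen B: f = (1/2)^(75/31) ≈ 0.1869; Cmin,ss = (761/244)·f/(1−f) ≈ 0.717 μg/mL.
Difference ≈ 9.405 − 0.717 ≈ 8.688 μg/mL.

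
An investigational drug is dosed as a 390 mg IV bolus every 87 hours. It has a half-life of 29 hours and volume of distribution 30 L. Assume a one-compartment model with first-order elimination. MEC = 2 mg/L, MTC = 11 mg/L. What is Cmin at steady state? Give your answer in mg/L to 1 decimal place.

1.9 mg/L

The dosing interval is 3 half-lives, so f = 2^(−3) = 0.125.
Accumulation ratio R = 1/(1 − f) = 1/0.875 = 8/7.
Single-dose peak C₀ = D/Vd = 390/30 = 13 mg/L.
Steady-state peak Cmax,ss = C₀·R = 13 × 8/7 ≈ 14.857 mg/L.
Steady-state trough Cmin,ss = Cmax,ss·f ≈ 14.857 × 0.125 ≈ 1.857 mg/L.
Trough 1.9 mg/L vs MEC 2 mg/L: subtherapeutic.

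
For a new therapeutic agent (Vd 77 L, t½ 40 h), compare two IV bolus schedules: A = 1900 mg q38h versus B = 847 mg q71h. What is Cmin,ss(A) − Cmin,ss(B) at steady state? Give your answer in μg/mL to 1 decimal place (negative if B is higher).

Regimen A: f = (1/2)^(38/40) ≈ 0.5176; Cmin,ss = (1900/77)·f/(1−f) ≈ 26.476 μg/mL.
Regimen B: f = (1/2)^(71/40) ≈ 0.2922; Cmin,ss = (847/77)·f/(1−f) ≈ 4.541 μg/mL.
Difference ≈ 26.476 − 4.541 ≈ 21.935 μg/mL.

21.9 μg/mL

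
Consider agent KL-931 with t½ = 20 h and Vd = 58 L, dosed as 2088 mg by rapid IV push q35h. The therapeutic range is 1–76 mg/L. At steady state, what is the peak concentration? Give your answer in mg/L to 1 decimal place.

51.2 mg/L

k = ln2/t½ = ln2/20 ≈ 0.034657 h⁻¹; fraction remaining f = e^(−kτ) = e^(−0.034657×35) ≈ 0.2973.
Accumulation ratio R = 1/(1 − f) ≈ 1/0.7027 ≈ 1.4231.
Single-dose peak C₀ = D/Vd = 2088/58 ≈ 36.000 mg/L.
Steady-state peak Cmax,ss = C₀·R ≈ 36.000 × 1.4231 ≈ 51.232 mg/L.
Peak 51.2 mg/L vs MTC 76 mg/L: below toxic threshold.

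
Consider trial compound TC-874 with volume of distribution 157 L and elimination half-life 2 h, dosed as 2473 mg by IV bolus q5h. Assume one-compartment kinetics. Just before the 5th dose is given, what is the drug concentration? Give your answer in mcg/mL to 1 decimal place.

3.4 mcg/mL

f = (1/2)^(τ/t½) = (1/2)^(5/2) ≈ 0.1768.
C₀ = D/Vd = 2473/157 ≈ 15.752 mcg/mL.
Before the 5th dose, 4 doses have been given. Superposition: Cmin = C₀·(f + f² + … + f^4).
≈ 15.752 × (0.1768 + 0.0313 + 0.0055 + 0.0010) ≈ 15.752 × 0.2146 ≈ 3.380 mcg/mL.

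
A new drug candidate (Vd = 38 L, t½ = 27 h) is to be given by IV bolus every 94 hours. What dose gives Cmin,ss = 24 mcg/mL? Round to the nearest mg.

9275 mg

τ/t½ = 94/27 ≈ 3.4815, so f = (1/2)^(94/27) ≈ 0.089530.
Cmin,ss = (D/Vd)·f/(1−f), so D = Cmin,ss·Vd·(1−f)/f.
D = 24 × 38 × (1−f)/f ≈ 24 × 38 × 10.16944 ≈ 9274.53 mg.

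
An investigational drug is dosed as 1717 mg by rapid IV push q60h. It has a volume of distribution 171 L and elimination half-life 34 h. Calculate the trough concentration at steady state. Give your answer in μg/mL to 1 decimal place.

k = ln2/t½ = ln2/34 ≈ 0.020387 h⁻¹; fraction remaining f = e^(−kτ) = e^(−0.020387×60) ≈ 0.2943.
At steady state, accumulation factor R = 1/(1 − e^(−kτ)) ≈ 1.4170.
Single-dose peak C₀ = D/Vd = 1717/171 ≈ 10.041 μg/mL.
Cmax,ss = C₀/(1 − f) ≈ 10.041/0.7057 ≈ 14.228 μg/mL.
Steady-state trough Cmin,ss = Cmax,ss·f ≈ 14.228 × 0.2943 ≈ 4.187 μg/mL.

4.2 μg/mL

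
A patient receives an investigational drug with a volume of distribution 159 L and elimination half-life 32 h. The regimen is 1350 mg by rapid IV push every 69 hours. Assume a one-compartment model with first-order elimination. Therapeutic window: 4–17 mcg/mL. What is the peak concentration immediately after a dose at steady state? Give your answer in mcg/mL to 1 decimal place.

10.9 mcg/mL

k = ln2/t½ = ln2/32 ≈ 0.021661 h⁻¹; fraction remaining f = e^(−kτ) = e^(−0.021661×69) ≈ 0.2243.
Accumulation ratio R = 1/(1 − f) ≈ 1/0.7757 ≈ 1.2892.
Single-dose peak C₀ = D/Vd = 1350/159 ≈ 8.491 mcg/mL.
Steady-state peak Cmax,ss = C₀·R ≈ 8.491 × 1.2892 ≈ 10.947 mcg/mL.
Peak 10.9 mcg/mL vs MTC 17 mcg/mL: below toxic threshold.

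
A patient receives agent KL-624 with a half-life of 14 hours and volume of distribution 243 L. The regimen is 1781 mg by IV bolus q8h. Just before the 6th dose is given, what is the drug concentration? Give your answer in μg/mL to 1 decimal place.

13.0 μg/mL

f = (1/2)^(τ/t½) = (1/2)^(8/14) ≈ 0.6730.
C₀ = D/Vd = 1781/243 ≈ 7.329 μg/mL.
Before the 6th dose, 5 doses have been given. Superposition: Cmin = C₀·(f + f² + … + f^5).
≈ 7.329 × (0.6730 + 0.4529 + 0.3048 + 0.2051 + 0.1381) ≈ 7.329 × 1.7739 ≈ 13.001 μg/mL.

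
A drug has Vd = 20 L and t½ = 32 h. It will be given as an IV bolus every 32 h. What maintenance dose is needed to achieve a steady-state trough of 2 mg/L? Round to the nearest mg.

τ/t½ = 32/32 ≈ 1, so f = (1/2)^(32/32) ≈ 0.500000.
Cmin,ss = (D/Vd)·f/(1−f), so D = Cmin,ss·Vd·(1−f)/f.
D = 2 × 20 × (1−f)/f ≈ 2 × 20 × 1.00000 ≈ 40.00 mg.

40 mg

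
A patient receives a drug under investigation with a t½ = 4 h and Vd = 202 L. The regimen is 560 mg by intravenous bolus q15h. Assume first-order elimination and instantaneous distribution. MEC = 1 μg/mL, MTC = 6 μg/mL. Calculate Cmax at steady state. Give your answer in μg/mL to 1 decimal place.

3.0 μg/mL

k = ln2/t½ = ln2/4 ≈ 0.173287 h⁻¹; fraction remaining f = e^(−kτ) = e^(−0.173287×15) ≈ 0.0743.
Accumulation ratio R = 1/(1 − f) ≈ 1/0.9257 ≈ 1.0803.
Each bolus raises the concentration by D/Vd = 560/202 ≈ 2.772 μg/mL.
Steady-state peak Cmax,ss = C₀·R ≈ 2.772 × 1.0803 ≈ 2.995 μg/mL.
Peak 3.0 μg/mL vs MTC 6 μg/mL: below toxic threshold.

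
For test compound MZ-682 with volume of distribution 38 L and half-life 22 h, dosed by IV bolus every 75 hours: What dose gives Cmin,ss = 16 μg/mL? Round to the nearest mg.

τ/t½ = 75/22 ≈ 3.4091, so f = (1/2)^(75/22) ≈ 0.094137.
Cmin,ss = (D/Vd)·f/(1−f), so D = Cmin,ss·Vd·(1−f)/f.
D = 16 × 38 × (1−f)/f ≈ 16 × 38 × 9.62282 ≈ 5850.67 mg.

5851 mg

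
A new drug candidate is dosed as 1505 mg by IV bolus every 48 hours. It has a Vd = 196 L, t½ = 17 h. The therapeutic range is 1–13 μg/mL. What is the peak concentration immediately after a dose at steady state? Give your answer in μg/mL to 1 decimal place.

k = ln2/t½ = ln2/17 ≈ 0.040773 h⁻¹; fraction remaining f = e^(−kτ) = e^(−0.040773×48) ≈ 0.1413.
At steady state, accumulation factor R = 1/(1 − e^(−kτ)) ≈ 1.1646.
Single-dose peak C₀ = D/Vd = 1505/196 ≈ 7.679 μg/mL.
Steady-state peak Cmax,ss = C₀·R ≈ 7.679 × 1.1646 ≈ 8.943 μg/mL.
Peak 8.9 μg/mL vs MTC 13 μg/mL: below toxic threshold.

8.9 μg/mL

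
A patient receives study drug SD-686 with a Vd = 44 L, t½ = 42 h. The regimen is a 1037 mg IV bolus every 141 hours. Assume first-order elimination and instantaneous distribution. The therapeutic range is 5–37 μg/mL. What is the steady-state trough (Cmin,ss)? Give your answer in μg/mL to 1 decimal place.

τ/t½ = 141/42 ≈ 3.3571, so fraction remaining f = (1/2)^(141/42) ≈ 0.0976.
Each bolus raises the concentration by D/Vd = 1037/44 ≈ 23.568 μg/mL.
Steady-state trough Cmin,ss = C₀·f/(1−f) ≈ 23.568 × 0.0976/0.9024 ≈ 2.549 μg/mL.
Trough 2.5 μg/mL vs MEC 5 μg/mL: subtherapeutic.

2.5 μg/mL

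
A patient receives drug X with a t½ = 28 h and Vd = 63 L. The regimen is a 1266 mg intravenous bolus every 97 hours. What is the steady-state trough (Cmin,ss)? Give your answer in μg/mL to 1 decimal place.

2.0 μg/mL

k = ln2/t½ = ln2/28 ≈ 0.024755 h⁻¹; fraction remaining f = e^(−kτ) = e^(−0.024755×97) ≈ 0.0906.
At steady state, accumulation factor R = 1/(1 − e^(−kτ)) ≈ 1.0996.
Each bolus raises the concentration by D/Vd = 1266/63 ≈ 20.095 μg/mL.
Steady-state peak Cmax,ss = C₀·R ≈ 20.095 × 1.0996 ≈ 22.096 μg/mL.
Steady-state trough Cmin,ss = Cmax,ss·f ≈ 22.096 × 0.0906 ≈ 2.002 μg/mL.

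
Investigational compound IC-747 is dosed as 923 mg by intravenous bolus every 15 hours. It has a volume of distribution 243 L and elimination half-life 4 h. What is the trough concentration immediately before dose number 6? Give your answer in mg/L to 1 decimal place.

0.3 mg/L

f = (1/2)^(τ/t½) = (1/2)^(15/4) ≈ 0.0743.
C₀ = D/Vd = 923/243 ≈ 3.798 mg/L.
Before the 6th dose, 5 doses have been given. Superposition: Cmin = C₀·(f + f² + … + f^5).
≈ 3.798 × (0.0743 + 0.0055 + 0.0004 + 0.0000 + 0.0000) ≈ 3.798 × 0.0802 ≈ 0.305 mg/L.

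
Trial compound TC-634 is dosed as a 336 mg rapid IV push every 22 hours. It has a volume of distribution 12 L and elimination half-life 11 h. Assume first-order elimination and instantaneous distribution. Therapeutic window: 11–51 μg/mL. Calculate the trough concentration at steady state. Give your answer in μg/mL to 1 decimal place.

9.3 μg/mL

The dosing interval is 2 half-lives, so f = 2^(−2) = 0.25.
At steady state, R = 1/(1 − 0.25) = 4/3.
Single-dose peak C₀ = D/Vd = 336/12 = 28 μg/mL.
Steady-state peak Cmax,ss = C₀·R = 28 × 4/3 ≈ 37.333 μg/mL.
Steady-state trough Cmin,ss = Cmax,ss·f ≈ 37.333 × 0.25 ≈ 9.333 μg/mL.
Trough 9.3 μg/mL vs MEC 11 μg/mL: subtherapeutic.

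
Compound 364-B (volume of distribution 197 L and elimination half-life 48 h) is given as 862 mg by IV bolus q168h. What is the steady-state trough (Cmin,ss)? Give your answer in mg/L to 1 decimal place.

0.4 mg/L

Over one 168-h interval, 168/48 ≈ 3.5 half-lives elapse, leaving f ≈ 0.0884 of each dose.
At steady state, accumulation factor R = 1/(1 − e^(−kτ)) ≈ 1.0970.
Single-dose peak C₀ = D/Vd = 862/197 ≈ 4.376 mg/L.
Steady-state peak Cmax,ss = C₀·R ≈ 4.376 × 1.0970 ≈ 4.800 mg/L.
One interval later, Cmin,ss = Cmax,ss·e^(−kτ) ≈ 4.800 × 0.0884 ≈ 0.424 mg/L.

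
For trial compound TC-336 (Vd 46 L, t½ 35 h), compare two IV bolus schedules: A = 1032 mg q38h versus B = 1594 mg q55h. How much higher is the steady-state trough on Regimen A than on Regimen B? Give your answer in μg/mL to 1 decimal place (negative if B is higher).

Regimen A: f = (1/2)^(38/35) ≈ 0.4712; Cmin,ss = (1032/46)·f/(1−f) ≈ 19.991 μg/mL.
Regimen B: f = (1/2)^(55/35) ≈ 0.3365; Cmin,ss = (1594/46)·f/(1−f) ≈ 17.574 μg/mL.
Difference ≈ 19.991 − 17.574 ≈ 2.417 μg/mL.

2.4 μg/mL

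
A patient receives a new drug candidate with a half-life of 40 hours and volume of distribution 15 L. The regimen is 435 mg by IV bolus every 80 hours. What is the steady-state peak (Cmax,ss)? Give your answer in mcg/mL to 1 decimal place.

The dosing interval is 2 half-lives, so f = 2^(−2) = 0.25.
At steady state, R = 1/(1 − 0.25) = 4/3.
Single-dose peak C₀ = D/Vd = 435/15 = 29 mcg/mL.
Steady-state peak Cmax,ss = C₀·R = 29 × 4/3 ≈ 38.667 mcg/mL.

38.7 mcg/mL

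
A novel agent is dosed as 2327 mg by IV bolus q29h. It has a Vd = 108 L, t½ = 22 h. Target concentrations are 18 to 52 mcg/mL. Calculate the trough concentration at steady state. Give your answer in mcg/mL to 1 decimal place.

k = ln2/t½ = ln2/22 ≈ 0.031507 h⁻¹; fraction remaining f = e^(−kτ) = e^(−0.031507×29) ≈ 0.4010.
Each bolus raises the concentration by D/Vd = 2327/108 ≈ 21.546 mcg/mL.
Steady-state trough Cmin,ss = C₀·f/(1−f) ≈ 21.546 × 0.4010/0.5990 ≈ 14.424 mcg/mL.
Trough 14.4 mcg/mL vs MEC 18 mcg/mL: subtherapeutic.

14.4 mcg/mL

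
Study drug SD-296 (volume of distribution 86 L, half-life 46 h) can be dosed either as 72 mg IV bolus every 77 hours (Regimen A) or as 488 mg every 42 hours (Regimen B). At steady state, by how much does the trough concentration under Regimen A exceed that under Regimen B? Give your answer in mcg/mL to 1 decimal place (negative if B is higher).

Regimen A: f = (1/2)^(77/46) ≈ 0.3134; Cmin,ss = (72/86)·f/(1−f) ≈ 0.382 mcg/mL.
Regimen B: f = (1/2)^(42/46) ≈ 0.5311; Cmin,ss = (488/86)·f/(1−f) ≈ 6.427 mcg/mL.
Difference ≈ 0.382 − 6.427 ≈ -6.045 mcg/mL.

-6.0 mcg/mL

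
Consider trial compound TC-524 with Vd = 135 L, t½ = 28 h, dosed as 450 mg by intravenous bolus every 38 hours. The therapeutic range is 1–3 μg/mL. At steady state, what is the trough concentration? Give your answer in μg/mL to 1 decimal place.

2.1 μg/mL

Over one 38-h interval, 38/28 ≈ 1.3571 half-lives elapse, leaving f ≈ 0.3904 of each dose.
At steady state, accumulation factor R = 1/(1 − e^(−kτ)) ≈ 1.6404.
Each bolus raises the concentration by D/Vd = 450/135 ≈ 3.333 μg/mL.
Steady-state peak Cmax,ss = C₀·R ≈ 3.333 × 1.6404 ≈ 5.467 μg/mL.
One interval later, Cmin,ss = Cmax,ss·e^(−kτ) ≈ 5.467 × 0.3904 ≈ 2.134 μg/mL.
Trough 2.1 μg/mL vs MEC 1 μg/mL: adequate.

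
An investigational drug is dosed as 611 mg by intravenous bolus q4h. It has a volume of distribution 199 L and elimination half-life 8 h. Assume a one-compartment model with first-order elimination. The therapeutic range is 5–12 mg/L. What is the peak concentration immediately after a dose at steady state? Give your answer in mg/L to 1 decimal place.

k = ln2/t½ = ln2/8 ≈ 0.086643 h⁻¹; fraction remaining f = e^(−kτ) = e^(−0.086643×4) ≈ 0.7071.
Accumulation ratio R = 1/(1 − f) ≈ 1/0.2929 ≈ 3.4141.
Each bolus raises the concentration by D/Vd = 611/199 ≈ 3.070 mg/L.
Cmax,ss = C₀/(1 − f) ≈ 3.070/0.2929 ≈ 10.481 mg/L.
Peak 10.5 mg/L vs MTC 12 mg/L: below toxic threshold.

10.5 mg/L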